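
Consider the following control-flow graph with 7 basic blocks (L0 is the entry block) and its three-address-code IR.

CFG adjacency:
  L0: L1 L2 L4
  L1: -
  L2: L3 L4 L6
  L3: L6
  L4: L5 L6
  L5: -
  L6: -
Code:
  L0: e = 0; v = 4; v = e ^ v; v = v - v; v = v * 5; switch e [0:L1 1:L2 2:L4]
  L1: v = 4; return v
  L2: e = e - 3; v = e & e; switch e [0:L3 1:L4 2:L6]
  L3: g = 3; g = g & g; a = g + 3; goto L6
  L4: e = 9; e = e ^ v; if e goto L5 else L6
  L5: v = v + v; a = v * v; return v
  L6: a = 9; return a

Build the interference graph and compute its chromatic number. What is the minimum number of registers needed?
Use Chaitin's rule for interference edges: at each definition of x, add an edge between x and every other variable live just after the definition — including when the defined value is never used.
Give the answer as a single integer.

Answer: 2

Derivation:
def/use:
  L0: {e,v} / ∅
  L1: {v} / ∅
  L2: {e,v} / {e}
  L3: {a,g} / ∅
  L4: {e} / {v}
  L5: {a,v} / {v}
  L6: {a} / ∅

Live sets:
  L0 li=∅ lo={e,v}
  L1 li=∅ lo=∅
  L2 li={e} lo={v}
  L3 li=∅ lo=∅
  L4 li={v} lo={v}
  L5 li={v} lo=∅
  L6 li=∅ lo=∅

Conflict graph:
  a: {v}
  e: {v}
  g: ∅
  v: {a,e}

Colouring:
  clique {a,v} ⇒ need ≥ 2
  2-colouring: r0={g,v}  r1={a,e}
  χ = 2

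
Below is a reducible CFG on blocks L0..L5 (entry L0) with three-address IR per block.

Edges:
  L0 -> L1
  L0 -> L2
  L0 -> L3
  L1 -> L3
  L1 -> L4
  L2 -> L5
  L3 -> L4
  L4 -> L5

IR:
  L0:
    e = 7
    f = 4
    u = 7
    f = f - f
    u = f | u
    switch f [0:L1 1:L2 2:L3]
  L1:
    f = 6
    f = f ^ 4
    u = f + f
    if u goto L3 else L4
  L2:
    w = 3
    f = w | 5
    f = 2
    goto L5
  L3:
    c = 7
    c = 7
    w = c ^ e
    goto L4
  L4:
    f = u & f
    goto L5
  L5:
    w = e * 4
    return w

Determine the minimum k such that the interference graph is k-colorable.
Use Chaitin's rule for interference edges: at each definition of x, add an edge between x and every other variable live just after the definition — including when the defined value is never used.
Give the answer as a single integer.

def/use:
  L0 def {e,f,u} use ∅
  L1 def {f,u} use ∅
  L2 def {f,w} use ∅
  L3 def {c,w} use {e}
  L4 def {f} use {f,u}
  L5 def {w} use {e}

Liveness:
  live L0: ∅→{e,f,u}
  live L1: {e}→{e,f,u}
  live L2: {e}→{e}
  live L3: {e,f,u}→{e,f,u}
  live L4: {e,f,u}→{e}
  live L5: {e}→∅

Conflict graph:
  c: {e,f,u}
  e: {c,f,u,w}
  f: {c,e,u,w}
  u: {c,e,f,w}
  w: {e,f,u}

Registers:
  lower bound: {c,e,f,u} mutually conflict ⇒ χ ≥ 4
  assign c→r3 e→r0 f→r1 u→r2 w→r3 — no edge inside a register ⇒ χ ≤ 4
  χ = 4

Answer: 4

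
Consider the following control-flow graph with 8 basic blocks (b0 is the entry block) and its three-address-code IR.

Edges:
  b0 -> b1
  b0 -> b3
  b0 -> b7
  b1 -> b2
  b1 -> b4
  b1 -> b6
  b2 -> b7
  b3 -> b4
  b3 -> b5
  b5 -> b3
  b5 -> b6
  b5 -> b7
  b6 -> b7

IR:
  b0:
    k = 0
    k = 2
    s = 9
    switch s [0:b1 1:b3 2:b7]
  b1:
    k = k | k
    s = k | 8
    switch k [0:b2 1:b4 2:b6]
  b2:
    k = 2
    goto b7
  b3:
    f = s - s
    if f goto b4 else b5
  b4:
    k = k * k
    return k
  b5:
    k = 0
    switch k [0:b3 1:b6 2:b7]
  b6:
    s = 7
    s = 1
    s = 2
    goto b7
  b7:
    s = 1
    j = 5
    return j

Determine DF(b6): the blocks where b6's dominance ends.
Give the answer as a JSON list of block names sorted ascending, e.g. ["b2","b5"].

idom tree: b1←b0 b2←b1 b3←b0 b4←b0 b5←b3 b6←b0 b7←b0
Join-block Dom:
  b3: preds {b0,b5}: {b0} ∩ {b0,b3,b5} = {b0}; idom=b0
  b4: preds {b1,b3}: {b0,b1} ∩ {b0,b3} = {b0}; idom=b0
  b6: preds {b1,b5}: {b0,b1} ∩ {b0,b3,b5} = {b0}; idom=b0
  b7: preds {b0,b2,b5,b6}: {b0} ∩ {b0,b1,b2} ∩ {b0,b3,b5} ∩ {b0,b6} = {b0}; idom=b0

Frontier:
  join b3 pred b0: · stop@b0
  join b3 pred b5: b5→b3 stop@b0
  join b4 pred b1: b1 stop@b0
  join b4 pred b3: b3 stop@b0
  join b6 pred b1: b1 stop@b0
  join b6 pred b5: b5→b3 stop@b0
  join b7 pred b0: · stop@b0
  join b7 pred b2: b2→b1 stop@b0
  join b7 pred b5: b5→b3 stop@b0
  join b7 pred b6: b6 stop@b0
  DF(b0)=∅
  DF(b1)={b4,b6,b7}
  DF(b2)={b7}
  DF(b3)={b3,b4,b6,b7}
  DF(b4)=∅
  DF(b5)={b3,b6,b7}
  DF(b6)={b7}
  DF(b7)=∅

DF(b6) = ["b7"]

Answer: ["b7"]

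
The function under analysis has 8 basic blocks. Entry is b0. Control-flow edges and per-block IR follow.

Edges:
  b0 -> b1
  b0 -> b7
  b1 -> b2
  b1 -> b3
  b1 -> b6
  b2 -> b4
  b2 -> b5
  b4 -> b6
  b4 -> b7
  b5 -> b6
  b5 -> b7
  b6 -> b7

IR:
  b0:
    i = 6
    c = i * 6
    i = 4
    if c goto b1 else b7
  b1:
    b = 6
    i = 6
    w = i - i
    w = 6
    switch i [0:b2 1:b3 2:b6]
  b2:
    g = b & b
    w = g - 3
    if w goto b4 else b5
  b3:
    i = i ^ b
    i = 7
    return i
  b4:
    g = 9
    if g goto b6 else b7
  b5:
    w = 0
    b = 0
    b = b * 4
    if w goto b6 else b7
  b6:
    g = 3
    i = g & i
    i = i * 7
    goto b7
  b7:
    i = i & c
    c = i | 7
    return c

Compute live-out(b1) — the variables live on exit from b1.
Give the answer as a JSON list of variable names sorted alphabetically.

Answer: ["b", "c", "i"]

Derivation:
def/use:
  b0: {c,i} / ∅
  b1: {b,i,w} / ∅
  b2: {g,w} / {b}
  b3: {i} / {b,i}
  b4: {g} / ∅
  b5: {b,w} / ∅
  b6: {g,i} / {i}
  b7: {c,i} / {c,i}

Backward fixpoint:
  b0 li=∅ lo={c,i}
  b1 li={c} lo={b,c,i}
  b2 li={b,c,i} lo={c,i}
  b3 li={b,i} lo=∅
  b4 li={c,i} lo={c,i}
  b5 li={c,i} lo={c,i}
  b6 li={c,i} lo={c,i}
  b7 li={c,i} lo=∅

live-out(b1) = ["b", "c", "i"]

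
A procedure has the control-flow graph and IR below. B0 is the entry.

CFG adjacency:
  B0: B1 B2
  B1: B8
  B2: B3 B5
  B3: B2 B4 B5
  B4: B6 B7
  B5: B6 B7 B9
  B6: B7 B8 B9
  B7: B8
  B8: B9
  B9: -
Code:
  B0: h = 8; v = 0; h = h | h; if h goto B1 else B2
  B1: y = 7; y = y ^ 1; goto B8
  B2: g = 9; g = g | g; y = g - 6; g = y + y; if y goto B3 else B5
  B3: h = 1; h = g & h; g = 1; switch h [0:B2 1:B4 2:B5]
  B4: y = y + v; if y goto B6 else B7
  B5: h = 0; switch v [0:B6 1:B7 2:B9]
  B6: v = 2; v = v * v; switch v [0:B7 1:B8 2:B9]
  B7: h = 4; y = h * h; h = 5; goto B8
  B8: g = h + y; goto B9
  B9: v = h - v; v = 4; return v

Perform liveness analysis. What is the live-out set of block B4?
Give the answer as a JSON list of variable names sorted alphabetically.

Answer: ["h", "v", "y"]

Working:
def/use:
  B0: {h,v} / ∅
  B1: {y} / ∅
  B2: {g,y} / ∅
  B3: {g,h} / {g}
  B4: {y} / {v,y}
  B5: {h} / {v}
  B6: {v} / ∅
  B7: {h,y} / ∅
  B8: {g} / {h,y}
  B9: {v} / {h,v}

Backward fixpoint:
  live B0: ∅→{h,v}
  live B1: {h,v}→{h,v,y}
  live B2: {v}→{g,v,y}
  live B3: {g,v,y}→{h,v,y}
  live B4: {h,v,y}→{h,v,y}
  live B5: {v,y}→{h,v,y}
  live B6: {h,y}→{h,v,y}
  live B7: {v}→{h,v,y}
  live B8: {h,v,y}→{h,v}
  live B9: {h,v}→∅

live-out(B4) = ["h", "v", "y"]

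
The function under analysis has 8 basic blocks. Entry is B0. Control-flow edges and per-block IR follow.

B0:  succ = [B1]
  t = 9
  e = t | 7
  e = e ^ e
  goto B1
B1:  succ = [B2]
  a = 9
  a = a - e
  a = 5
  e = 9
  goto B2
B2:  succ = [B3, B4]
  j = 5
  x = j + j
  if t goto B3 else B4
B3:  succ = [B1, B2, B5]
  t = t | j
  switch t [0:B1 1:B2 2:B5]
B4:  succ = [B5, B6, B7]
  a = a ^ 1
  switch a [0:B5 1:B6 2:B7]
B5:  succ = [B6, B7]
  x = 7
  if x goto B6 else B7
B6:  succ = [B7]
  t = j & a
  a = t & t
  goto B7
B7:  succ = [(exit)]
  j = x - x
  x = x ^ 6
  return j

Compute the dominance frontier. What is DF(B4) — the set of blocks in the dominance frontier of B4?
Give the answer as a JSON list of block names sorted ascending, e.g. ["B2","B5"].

idom tree: B1←B0 B2←B1 B3←B2 B4←B2 B5←B2 B6←B2 B7←B2
Dom∩ at merges:
  B1: preds {B0,B3}: {B0} ∩ {B0,B1,B2,B3} = {B0}; idom=B0
  B2: preds {B1,B3}: {B0,B1} ∩ {B0,B1,B2,B3} = {B0,B1}; idom=B1
  B5: preds {B3,B4}: {B0,B1,B2,B3} ∩ {B0,B1,B2,B4} = {B0,B1,B2}; idom=B2
  B6: preds {B4,B5}: {B0,B1,B2,B4} ∩ {B0,B1,B2,B5} = {B0,B1,B2}; idom=B2
  B7: preds {B4,B5,B6}: {B0,B1,B2,B4} ∩ {B0,B1,B2,B5} ∩ {B0,B1,B2,B6} = {B0,B1,B2}; idom=B2

DF walk-up:
  B1←B0: walk · to B0
  B1←B3: walk B3→B2→B1 to B0
  B2←B1: walk · to B1
  B2←B3: walk B3→B2 to B1
  B5←B3: walk B3 to B2
  B5←B4: walk B4 to B2
  B6←B4: walk B4 to B2
  B6←B5: walk B5 to B2
  B7←B4: walk B4 to B2
  B7←B5: walk B5 to B2
  B7←B6: walk B6 to B2
  DF(B0)=∅
  DF(B1)={B1}
  DF(B2)={B1,B2}
  DF(B3)={B1,B2,B5}
  DF(B4)={B5,B6,B7}
  DF(B5)={B6,B7}
  DF(B6)={B7}
  DF(B7)=∅

DF(B4) = ["B5", "B6", "B7"]

Answer: ["B5", "B6", "B7"]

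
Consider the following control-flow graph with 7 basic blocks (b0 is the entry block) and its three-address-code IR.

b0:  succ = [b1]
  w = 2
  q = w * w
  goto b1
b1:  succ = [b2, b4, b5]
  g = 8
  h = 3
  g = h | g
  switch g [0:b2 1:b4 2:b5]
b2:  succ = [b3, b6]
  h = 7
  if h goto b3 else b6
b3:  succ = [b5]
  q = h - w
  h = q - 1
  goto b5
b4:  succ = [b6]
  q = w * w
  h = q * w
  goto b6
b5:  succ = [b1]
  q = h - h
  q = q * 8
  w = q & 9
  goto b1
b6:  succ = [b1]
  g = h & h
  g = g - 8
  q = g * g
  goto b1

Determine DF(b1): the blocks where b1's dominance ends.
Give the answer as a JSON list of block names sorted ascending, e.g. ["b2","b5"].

idom tree: b1←b0 b2←b1 b3←b2 b4←b1 b5←b1 b6←b1
Dom∩ at merges:
  b1: preds {b0,b5,b6}: {b0} ∩ {b0,b1,b5} ∩ {b0,b1,b6} = {b0}; idom=b0
  b5: preds {b1,b3}: {b0,b1} ∩ {b0,b1,b2,b3} = {b0,b1}; idom=b1
  b6: preds {b2,b4}: {b0,b1,b2} ∩ {b0,b1,b4} = {b0,b1}; idom=b1

DF walk-up:
  join b1 pred b0: · stop@b0
  join b1 pred b5: b5→b1 stop@b0
  join b1 pred b6: b6→b1 stop@b0
  join b5 pred b1: · stop@b1
  join b5 pred b3: b3→b2 stop@b1
  join b6 pred b2: b2 stop@b1
  join b6 pred b4: b4 stop@b1
  DF(b0)=∅
  DF(b1)={b1}
  DF(b2)={b5,b6}
  DF(b3)={b5}
  DF(b4)={b6}
  DF(b5)={b1}
  DF(b6)={b1}

DF(b1) = ["b1"]

Answer: ["b1"]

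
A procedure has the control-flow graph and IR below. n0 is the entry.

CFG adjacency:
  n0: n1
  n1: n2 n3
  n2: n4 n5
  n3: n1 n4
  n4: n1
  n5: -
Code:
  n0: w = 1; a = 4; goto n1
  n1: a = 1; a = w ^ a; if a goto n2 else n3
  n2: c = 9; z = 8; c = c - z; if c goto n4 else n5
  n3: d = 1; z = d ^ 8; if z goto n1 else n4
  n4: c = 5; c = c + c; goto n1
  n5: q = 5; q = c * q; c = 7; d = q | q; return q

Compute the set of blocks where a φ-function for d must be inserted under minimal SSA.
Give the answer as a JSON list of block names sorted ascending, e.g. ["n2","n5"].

idom tree: n1←n0 n2←n1 n3←n1 n4←n1 n5←n2
Dom∩ at merges:
  n1: preds {n0,n3,n4}: {n0} ∩ {n0,n1,n3} ∩ {n0,n1,n4} = {n0}; idom=n0
  n4: preds {n2,n3}: {n0,n1,n2} ∩ {n0,n1,n3} = {n0,n1}; idom=n1

Frontier:
  n1←n0: walk · to n0
  n1←n3: walk n3→n1 to n0
  n1←n4: walk n4→n1 to n0
  n4←n2: walk n2 to n1
  n4←n3: walk n3 to n1
  DF(n0)=∅
  DF(n1)={n1}
  DF(n2)={n4}
  DF(n3)={n1,n4}
  DF(n4)={n1}
  DF(n5)=∅

φ for d: defs {n3,n5}
  DF⁺ = {n1,n4}

Answer: ["n1", "n4"]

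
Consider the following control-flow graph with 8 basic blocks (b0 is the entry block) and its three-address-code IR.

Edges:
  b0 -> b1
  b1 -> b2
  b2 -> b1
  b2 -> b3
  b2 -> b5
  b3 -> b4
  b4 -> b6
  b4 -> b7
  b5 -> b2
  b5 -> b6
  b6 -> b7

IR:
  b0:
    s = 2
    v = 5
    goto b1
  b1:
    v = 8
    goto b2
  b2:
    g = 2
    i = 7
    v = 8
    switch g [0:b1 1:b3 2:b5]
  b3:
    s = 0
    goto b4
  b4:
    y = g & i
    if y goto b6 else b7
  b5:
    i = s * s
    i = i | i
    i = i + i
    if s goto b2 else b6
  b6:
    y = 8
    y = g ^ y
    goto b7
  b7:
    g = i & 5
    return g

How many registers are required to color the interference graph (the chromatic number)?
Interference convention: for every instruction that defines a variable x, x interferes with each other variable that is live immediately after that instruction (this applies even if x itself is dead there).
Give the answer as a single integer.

Answer: 4

Analysis:
def/use:
  b0: def={s,v} ue=∅
  b1: def={v} ue=∅
  b2: def={g,i,v} ue=∅
  b3: def={s} ue=∅
  b4: def={y} ue={g,i}
  b5: def={i} ue={s}
  b6: def={y} ue={g}
  b7: def={g} ue={i}

Backward fixpoint:
  live b0: ∅→{s}
  live b1: {s}→{s}
  live b2: {s}→{g,i,s}
  live b3: {g,i}→{g,i}
  live b4: {g,i}→{g,i}
  live b5: {g,s}→{g,i,s}
  live b6: {g,i}→{i}
  live b7: {i}→∅

Conflict graph:
  g: {i,s,v,y}
  i: {g,s,v,y}
  s: {g,i,v}
  v: {g,i,s}
  y: {g,i}

Registers:
  lower bound: {g,i,s,v} mutually conflict ⇒ χ ≥ 4
  assign g→c0 i→c1 s→c2 v→c3 y→c2 — no edge inside a register ⇒ χ ≤ 4
  χ = 4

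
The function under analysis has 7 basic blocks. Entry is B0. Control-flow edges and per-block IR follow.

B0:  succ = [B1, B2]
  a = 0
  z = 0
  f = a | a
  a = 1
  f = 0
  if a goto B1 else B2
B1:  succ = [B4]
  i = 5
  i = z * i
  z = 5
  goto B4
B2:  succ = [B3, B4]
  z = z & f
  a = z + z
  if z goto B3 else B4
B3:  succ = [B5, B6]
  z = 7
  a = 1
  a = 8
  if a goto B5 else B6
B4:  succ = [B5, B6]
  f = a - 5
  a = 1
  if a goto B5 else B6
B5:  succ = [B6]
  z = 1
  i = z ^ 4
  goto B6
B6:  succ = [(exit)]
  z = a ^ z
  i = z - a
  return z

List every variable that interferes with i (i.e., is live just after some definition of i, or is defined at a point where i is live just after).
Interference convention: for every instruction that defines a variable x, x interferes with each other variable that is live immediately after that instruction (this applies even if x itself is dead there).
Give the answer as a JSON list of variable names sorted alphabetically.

Answer: ["a", "z"]

Working:
def/use:
  B0: {a,f,z} / ∅
  B1: {i,z} / {z}
  B2: {a,z} / {f,z}
  B3: {a,z} / ∅
  B4: {a,f} / {a}
  B5: {i,z} / ∅
  B6: {i,z} / {a,z}

Live sets:
  live B0: ∅→{a,f,z}
  live B1: {a,z}→{a,z}
  live B2: {f,z}→{a,z}
  live B3: ∅→{a,z}
  live B4: {a,z}→{a,z}
  live B5: {a}→{a,z}
  live B6: {a,z}→∅

Interference:
  a: {f,i,z}
  f: {a,z}
  i: {a,z}
  z: {a,f,i}

N(i) = ["a", "z"]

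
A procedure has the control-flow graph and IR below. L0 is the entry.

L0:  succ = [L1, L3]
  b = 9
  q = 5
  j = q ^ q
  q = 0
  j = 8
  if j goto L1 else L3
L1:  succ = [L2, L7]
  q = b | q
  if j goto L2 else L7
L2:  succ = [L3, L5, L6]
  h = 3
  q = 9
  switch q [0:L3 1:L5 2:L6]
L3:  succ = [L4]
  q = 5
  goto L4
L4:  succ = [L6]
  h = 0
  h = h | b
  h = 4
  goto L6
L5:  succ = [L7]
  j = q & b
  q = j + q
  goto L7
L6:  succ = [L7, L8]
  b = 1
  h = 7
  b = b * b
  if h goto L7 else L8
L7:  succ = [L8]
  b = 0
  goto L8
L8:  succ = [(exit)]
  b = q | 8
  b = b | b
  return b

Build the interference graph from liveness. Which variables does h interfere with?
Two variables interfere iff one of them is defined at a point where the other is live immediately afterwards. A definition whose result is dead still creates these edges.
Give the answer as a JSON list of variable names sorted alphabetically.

Block summaries:
  L0: def={b,j,q} ue=∅
  L1: def={q} ue={b,j,q}
  L2: def={h,q} ue=∅
  L3: def={q} ue=∅
  L4: def={h} ue={b}
  L5: def={j,q} ue={b,q}
  L6: def={b,h} ue=∅
  L7: def={b} ue=∅
  L8: def={b} ue={q}

Liveness:
  L0 li=∅ lo={b,j,q}
  L1 li={b,j,q} lo={b,q}
  L2 li={b} lo={b,q}
  L3 li={b} lo={b,q}
  L4 li={b,q} lo={q}
  L5 li={b,q} lo={q}
  L6 li={q} lo={q}
  L7 li={q} lo={q}
  L8 li={q} lo=∅

Interfere edges:
  b: {h,j,q}
  h: {b,q}
  j: {b,q}
  q: {b,h,j}

N(h) = ["b", "q"]

Answer: ["b", "q"]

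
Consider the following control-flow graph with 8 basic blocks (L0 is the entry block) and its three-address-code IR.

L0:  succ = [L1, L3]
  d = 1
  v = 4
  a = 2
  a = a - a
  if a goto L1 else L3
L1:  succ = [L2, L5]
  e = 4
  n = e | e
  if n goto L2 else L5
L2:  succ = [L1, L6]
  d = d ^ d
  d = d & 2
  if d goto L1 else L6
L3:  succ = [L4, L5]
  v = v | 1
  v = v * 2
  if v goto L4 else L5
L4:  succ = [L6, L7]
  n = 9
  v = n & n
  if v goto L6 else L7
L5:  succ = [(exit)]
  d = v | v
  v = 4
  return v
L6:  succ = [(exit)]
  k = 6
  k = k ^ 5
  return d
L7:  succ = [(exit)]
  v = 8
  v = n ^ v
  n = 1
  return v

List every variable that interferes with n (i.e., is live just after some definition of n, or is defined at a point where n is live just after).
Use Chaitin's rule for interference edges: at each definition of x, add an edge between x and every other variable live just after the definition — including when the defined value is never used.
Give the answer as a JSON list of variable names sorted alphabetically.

Per-block:
  L0: def={a,d,v} ue=∅
  L1: def={e,n} ue=∅
  L2: def={d} ue={d}
  L3: def={v} ue={v}
  L4: def={n,v} ue=∅
  L5: def={d,v} ue={v}
  L6: def={k} ue={d}
  L7: def={n,v} ue={n}

Live sets:
  L0 li=∅ lo={d,v}
  L1 li={d,v} lo={d,v}
  L2 li={d,v} lo={d,v}
  L3 li={d,v} lo={d,v}
  L4 li={d} lo={d,n}
  L5 li={v} lo=∅
  L6 li={d} lo=∅
  L7 li={n} lo=∅

Interference:
  a: {d,v}
  d: {a,e,k,n,v}
  e: {d,v}
  k: {d}
  n: {d,v}
  v: {a,d,e,n}

N(n) = ["d", "v"]

Answer: ["d", "v"]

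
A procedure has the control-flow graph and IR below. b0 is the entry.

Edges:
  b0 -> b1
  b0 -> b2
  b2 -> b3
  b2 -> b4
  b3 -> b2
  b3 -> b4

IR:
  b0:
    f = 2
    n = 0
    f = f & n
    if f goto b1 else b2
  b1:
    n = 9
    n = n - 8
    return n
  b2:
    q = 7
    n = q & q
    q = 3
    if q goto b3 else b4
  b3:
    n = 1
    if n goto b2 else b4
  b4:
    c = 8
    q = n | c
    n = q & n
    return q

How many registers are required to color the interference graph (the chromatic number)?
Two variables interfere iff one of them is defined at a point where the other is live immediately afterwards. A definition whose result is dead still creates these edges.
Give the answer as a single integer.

Answer: 2

Working:
Block summaries:
  b0 def {f,n} use ∅
  b1 def {n} use ∅
  b2 def {n,q} use ∅
  b3 def {n} use ∅
  b4 def {c,n,q} use {n}

Liveness:
  b0: in=∅ out=∅
  b1: in=∅ out=∅
  b2: in=∅ out={n}
  b3: in=∅ out={n}
  b4: in={n} out=∅

Conflict graph:
  c — {n}
  f — {n}
  n — {c,f,q}
  q — {n}

Registers:
  lower bound: {c,n} mutually conflict ⇒ χ ≥ 2
  assign c→r1 f→r1 n→r0 q→r1 — no edge inside a register ⇒ χ ≤ 2
  χ = 2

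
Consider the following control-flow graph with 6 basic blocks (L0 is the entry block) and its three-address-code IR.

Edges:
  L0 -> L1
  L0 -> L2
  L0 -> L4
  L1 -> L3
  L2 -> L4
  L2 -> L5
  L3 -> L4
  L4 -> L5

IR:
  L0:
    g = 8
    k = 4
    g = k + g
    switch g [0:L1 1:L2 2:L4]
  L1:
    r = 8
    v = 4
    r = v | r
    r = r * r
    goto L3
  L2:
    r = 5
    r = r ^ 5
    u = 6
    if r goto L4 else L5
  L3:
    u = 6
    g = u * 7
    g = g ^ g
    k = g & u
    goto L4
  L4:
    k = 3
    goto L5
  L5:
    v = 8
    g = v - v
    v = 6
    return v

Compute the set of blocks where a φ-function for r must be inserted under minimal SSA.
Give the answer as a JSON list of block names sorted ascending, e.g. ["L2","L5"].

Answer: ["L4", "L5"]

Analysis:
idom tree: L1←L0 L2←L0 L3←L1 L4←L0 L5←L0
Dom∩ at merges:
  L4: preds {L0,L2,L3}: {L0} ∩ {L0,L2} ∩ {L0,L1,L3} = {L0}; idom=L0
  L5: preds {L2,L4}: {L0,L2} ∩ {L0,L4} = {L0}; idom=L0

DF walk-up:
  join L4 pred L0: · stop@L0
  join L4 pred L2: L2 stop@L0
  join L4 pred L3: L3→L1 stop@L0
  join L5 pred L2: L2 stop@L0
  join L5 pred L4: L4 stop@L0
  L0: DF=∅
  L1: DF={L4}
  L2: DF={L4,L5}
  L3: DF={L4}
  L4: DF={L5}
  L5: DF=∅

φ for r: defs {L1,L2}
  DF⁺ = {L4,L5}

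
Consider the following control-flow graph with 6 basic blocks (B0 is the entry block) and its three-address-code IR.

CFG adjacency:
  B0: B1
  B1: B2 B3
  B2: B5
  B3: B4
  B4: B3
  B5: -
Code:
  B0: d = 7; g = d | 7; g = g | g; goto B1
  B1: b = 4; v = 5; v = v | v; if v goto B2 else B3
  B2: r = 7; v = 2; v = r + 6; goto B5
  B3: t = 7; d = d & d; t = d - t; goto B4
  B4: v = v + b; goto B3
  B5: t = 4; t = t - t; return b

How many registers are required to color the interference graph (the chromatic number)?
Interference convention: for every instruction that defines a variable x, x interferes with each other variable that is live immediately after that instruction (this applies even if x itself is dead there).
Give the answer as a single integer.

Answer: 4

Working:
def/use:
  B0 def {d,g} use ∅
  B1 def {b,v} use ∅
  B2 def {r,v} use ∅
  B3 def {d,t} use {d}
  B4 def {v} use {b,v}
  B5 def {t} use {b}

Liveness:
  B0 li=∅ lo={d}
  B1 li={d} lo={b,d,v}
  B2 li={b} lo={b}
  B3 li={b,d,v} lo={b,d,v}
  B4 li={b,d,v} lo={b,d,v}
  B5 li={b} lo=∅

Conflict graph:
  b↔{d,r,t,v}
  d↔{b,g,t,v}
  g↔{d}
  r↔{b,v}
  t↔{b,d,v}
  v↔{b,d,r,t}

Colouring:
  {b,d,t,v} pairwise interfere (4-clique) ⇒ χ ≥ 4
  4-colouring: r0={b,g}  r1={d,r}  r2={v}  r3={t}
  χ = 4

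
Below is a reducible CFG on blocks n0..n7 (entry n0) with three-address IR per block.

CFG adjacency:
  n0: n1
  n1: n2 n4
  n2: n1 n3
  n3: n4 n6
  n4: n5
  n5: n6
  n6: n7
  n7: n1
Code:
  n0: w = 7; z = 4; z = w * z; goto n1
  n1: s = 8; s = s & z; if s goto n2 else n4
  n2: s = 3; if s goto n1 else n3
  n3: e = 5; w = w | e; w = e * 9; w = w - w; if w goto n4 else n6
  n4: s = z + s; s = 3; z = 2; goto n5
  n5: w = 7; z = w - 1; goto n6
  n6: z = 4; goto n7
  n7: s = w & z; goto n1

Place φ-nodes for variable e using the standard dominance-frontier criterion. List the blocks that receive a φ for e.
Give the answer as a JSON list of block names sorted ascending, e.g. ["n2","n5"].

idom tree: n1←n0 n2←n1 n3←n2 n4←n1 n5←n4 n6←n1 n7←n6
Dom∩ at merges:
  n1: preds {n0,n2,n7}: {n0} ∩ {n0,n1,n2} ∩ {n0,n1,n6,n7} = {n0}; idom=n0
  n4: preds {n1,n3}: {n0,n1} ∩ {n0,n1,n2,n3} = {n0,n1}; idom=n1
  n6: preds {n3,n5}: {n0,n1,n2,n3} ∩ {n0,n1,n4,n5} = {n0,n1}; idom=n1

DF walk-up:
  n1←n0: walk · to n0
  n1←n2: walk n2→n1 to n0
  n1←n7: walk n7→n6→n1 to n0
  n4←n1: walk · to n1
  n4←n3: walk n3→n2 to n1
  n6←n3: walk n3→n2 to n1
  n6←n5: walk n5→n4 to n1
  DF(n0)=∅
  DF(n1)={n1}
  DF(n2)={n1,n4,n6}
  DF(n3)={n4,n6}
  DF(n4)={n6}
  DF(n5)={n6}
  DF(n6)={n1}
  DF(n7)={n1}

φ for e: defs {n3}
  DF⁺ = {n1,n4,n6}

Answer: ["n1", "n4", "n6"]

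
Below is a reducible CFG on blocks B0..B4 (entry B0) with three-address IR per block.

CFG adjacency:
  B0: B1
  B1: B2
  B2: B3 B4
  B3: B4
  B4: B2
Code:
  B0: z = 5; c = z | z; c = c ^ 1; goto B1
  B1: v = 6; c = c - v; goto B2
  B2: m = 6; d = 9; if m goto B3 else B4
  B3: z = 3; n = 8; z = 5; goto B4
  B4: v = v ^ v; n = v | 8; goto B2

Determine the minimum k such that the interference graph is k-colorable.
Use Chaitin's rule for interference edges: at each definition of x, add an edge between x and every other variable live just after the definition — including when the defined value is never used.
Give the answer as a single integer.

Answer: 3

Working:
Block summaries:
  B0: {c,z} / ∅
  B1: {c,v} / {c}
  B2: {d,m} / ∅
  B3: {n,z} / ∅
  B4: {n,v} / {v}

Liveness:
  B0 li=∅ lo={c}
  B1 li={c} lo={v}
  B2 li={v} lo={v}
  B3 li={v} lo={v}
  B4 li={v} lo={v}

Conflict graph:
  c↔{v}
  d↔{m,v}
  m↔{d,v}
  n↔{v}
  v↔{c,d,m,n,z}
  z↔{v}

Colouring:
  {d,m,v} pairwise interfere (3-clique) ⇒ χ ≥ 3
  3-colouring: c0={v}  c1={c,d,n,z}  c2={m}
  χ = 3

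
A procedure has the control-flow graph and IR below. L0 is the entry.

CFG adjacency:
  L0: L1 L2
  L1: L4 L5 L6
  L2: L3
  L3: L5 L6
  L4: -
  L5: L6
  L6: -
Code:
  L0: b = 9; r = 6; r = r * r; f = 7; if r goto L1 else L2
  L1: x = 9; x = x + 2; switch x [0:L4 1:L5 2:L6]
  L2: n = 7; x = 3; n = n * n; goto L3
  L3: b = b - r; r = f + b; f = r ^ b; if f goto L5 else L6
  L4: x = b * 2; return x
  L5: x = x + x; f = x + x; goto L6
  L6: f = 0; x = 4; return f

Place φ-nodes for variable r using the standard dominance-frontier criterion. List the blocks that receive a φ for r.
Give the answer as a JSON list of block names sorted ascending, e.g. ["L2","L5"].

idom tree: L1←L0 L2←L0 L3←L2 L4←L1 L5←L0 L6←L0
Dom∩ at merges:
  L5: preds {L1,L3}: {L0,L1} ∩ {L0,L2,L3} = {L0}; idom=L0
  L6: preds {L1,L3,L5}: {L0,L1} ∩ {L0,L2,L3} ∩ {L0,L5} = {L0}; idom=L0

DF walk-up:
  join L5 pred L1: L1 stop@L0
  join L5 pred L3: L3→L2 stop@L0
  join L6 pred L1: L1 stop@L0
  join L6 pred L3: L3→L2 stop@L0
  join L6 pred L5: L5 stop@L0
  L0: DF=∅
  L1: DF={L5,L6}
  L2: DF={L5,L6}
  L3: DF={L5,L6}
  L4: DF=∅
  L5: DF={L6}
  L6: DF=∅

φ for r: defs {L0,L3}
  DF⁺ = {L5,L6}

Answer: ["L5", "L6"]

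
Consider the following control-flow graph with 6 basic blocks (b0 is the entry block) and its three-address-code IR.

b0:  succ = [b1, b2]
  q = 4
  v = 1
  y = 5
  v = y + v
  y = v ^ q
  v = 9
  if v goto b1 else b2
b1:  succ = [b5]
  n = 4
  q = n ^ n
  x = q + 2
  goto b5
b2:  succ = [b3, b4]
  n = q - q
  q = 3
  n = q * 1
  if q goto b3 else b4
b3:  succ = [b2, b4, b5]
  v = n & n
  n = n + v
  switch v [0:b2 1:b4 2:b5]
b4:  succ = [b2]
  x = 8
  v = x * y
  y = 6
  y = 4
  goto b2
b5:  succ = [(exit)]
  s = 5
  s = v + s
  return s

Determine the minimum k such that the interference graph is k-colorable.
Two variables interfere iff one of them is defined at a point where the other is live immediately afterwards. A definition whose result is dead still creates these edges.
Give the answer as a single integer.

Answer: 4

Analysis:
def/use:
  b0: def={q,v,y} ue=∅
  b1: def={n,q,x} ue=∅
  b2: def={n,q} ue={q}
  b3: def={n,v} ue={n}
  b4: def={v,x,y} ue={y}
  b5: def={s} ue={v}

Live sets:
  b0: in=∅ out={q,v,y}
  b1: in={v} out={v}
  b2: in={q,y} out={n,q,y}
  b3: in={n,q,y} out={q,v,y}
  b4: in={q,y} out={q,y}
  b5: in={v} out=∅

Interfere edges:
  n — {q,v,y}
  q — {n,v,x,y}
  s — {v}
  v — {n,q,s,x,y}
  x — {q,v,y}
  y — {n,q,v,x}

Registers:
  clique {n,q,v,y} ⇒ need ≥ 4
  4-colouring: r0={v}  r1={q,s}  r2={y}  r3={n,x}
  χ = 4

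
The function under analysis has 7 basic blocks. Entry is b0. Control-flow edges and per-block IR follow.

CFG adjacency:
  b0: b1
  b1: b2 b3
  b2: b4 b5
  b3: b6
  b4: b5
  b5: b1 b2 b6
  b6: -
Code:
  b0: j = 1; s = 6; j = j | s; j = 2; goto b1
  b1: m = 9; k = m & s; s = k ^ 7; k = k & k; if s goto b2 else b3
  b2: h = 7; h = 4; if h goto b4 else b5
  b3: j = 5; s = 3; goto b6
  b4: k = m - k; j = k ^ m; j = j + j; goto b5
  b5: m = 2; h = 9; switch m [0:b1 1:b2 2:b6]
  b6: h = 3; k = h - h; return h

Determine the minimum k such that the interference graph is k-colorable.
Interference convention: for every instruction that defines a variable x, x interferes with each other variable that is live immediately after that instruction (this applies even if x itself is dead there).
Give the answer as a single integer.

Block summaries:
  b0: {j,s} / ∅
  b1: {k,m,s} / {s}
  b2: {h} / ∅
  b3: {j,s} / ∅
  b4: {j,k} / {k,m}
  b5: {h,m} / ∅
  b6: {h,k} / ∅

Backward fixpoint:
  b0: in=∅ out={s}
  b1: in={s} out={k,m,s}
  b2: in={k,m,s} out={k,m,s}
  b3: in=∅ out=∅
  b4: in={k,m,s} out={k,s}
  b5: in={k,s} out={k,m,s}
  b6: in=∅ out=∅

Conflict graph:
  h: {k,m,s}
  j: {k,s}
  k: {h,j,m,s}
  m: {h,k,s}
  s: {h,j,k,m}

Registers:
  {h,k,m,s} pairwise interfere (4-clique) ⇒ χ ≥ 4
  4-colouring: c0={k}  c1={s}  c2={h,j}  c3={m}
  χ = 4

Answer: 4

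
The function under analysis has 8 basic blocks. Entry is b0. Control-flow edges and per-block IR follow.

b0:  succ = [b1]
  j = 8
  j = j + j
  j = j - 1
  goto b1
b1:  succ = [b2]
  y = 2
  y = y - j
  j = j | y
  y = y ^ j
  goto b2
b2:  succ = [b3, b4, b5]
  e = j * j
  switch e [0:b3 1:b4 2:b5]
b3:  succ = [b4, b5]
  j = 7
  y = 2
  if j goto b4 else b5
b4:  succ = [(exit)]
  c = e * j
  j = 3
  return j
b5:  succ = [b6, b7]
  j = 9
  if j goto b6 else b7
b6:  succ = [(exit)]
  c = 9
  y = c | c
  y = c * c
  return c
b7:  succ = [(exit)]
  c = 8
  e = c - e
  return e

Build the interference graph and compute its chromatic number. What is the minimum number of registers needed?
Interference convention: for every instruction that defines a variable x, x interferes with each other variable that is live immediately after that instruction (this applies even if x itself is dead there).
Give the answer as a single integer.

Answer: 3

Analysis:
Block summaries:
  b0: {j} / ∅
  b1: {j,y} / {j}
  b2: {e} / {j}
  b3: {j,y} / ∅
  b4: {c,j} / {e,j}
  b5: {j} / ∅
  b6: {c,y} / ∅
  b7: {c,e} / {e}

Live sets:
  b0 li=∅ lo={j}
  b1 li={j} lo={j}
  b2 li={j} lo={e,j}
  b3 li={e} lo={e,j}
  b4 li={e,j} lo=∅
  b5 li={e} lo={e}
  b6 li=∅ lo=∅
  b7 li={e} lo=∅

Interference:
  c — {e,y}
  e — {c,j,y}
  j — {e,y}
  y — {c,e,j}

Colouring:
  clique {c,e,y} ⇒ need ≥ 3
  3-colouring: R0={e}  R1={y}  R2={c,j}
  χ = 3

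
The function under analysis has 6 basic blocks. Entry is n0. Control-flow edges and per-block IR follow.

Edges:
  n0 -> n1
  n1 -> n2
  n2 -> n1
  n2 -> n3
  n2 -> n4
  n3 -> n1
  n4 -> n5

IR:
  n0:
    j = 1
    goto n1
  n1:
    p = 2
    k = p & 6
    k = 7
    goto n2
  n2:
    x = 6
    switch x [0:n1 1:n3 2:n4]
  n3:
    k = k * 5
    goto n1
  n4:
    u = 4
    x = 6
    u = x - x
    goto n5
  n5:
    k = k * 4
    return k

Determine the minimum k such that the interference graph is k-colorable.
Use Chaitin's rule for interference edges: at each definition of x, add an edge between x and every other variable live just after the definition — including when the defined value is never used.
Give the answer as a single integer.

def/use:
  n0 def {j} use ∅
  n1 def {k,p} use ∅
  n2 def {x} use ∅
  n3 def {k} use {k}
  n4 def {u,x} use ∅
  n5 def {k} use {k}

Live sets:
  n0 li=∅ lo=∅
  n1 li=∅ lo={k}
  n2 li={k} lo={k}
  n3 li={k} lo=∅
  n4 li={k} lo={k}
  n5 li={k} lo=∅

Conflict graph:
  j — ∅
  k — {u,x}
  p — ∅
  u — {k}
  x — {k}

Chromatic number:
  lower bound: {k,u} mutually conflict ⇒ χ ≥ 2
  assign j→R0 k→R0 p→R0 u→R1 x→R1 — no edge inside a register ⇒ χ ≤ 2
  χ = 2

Answer: 2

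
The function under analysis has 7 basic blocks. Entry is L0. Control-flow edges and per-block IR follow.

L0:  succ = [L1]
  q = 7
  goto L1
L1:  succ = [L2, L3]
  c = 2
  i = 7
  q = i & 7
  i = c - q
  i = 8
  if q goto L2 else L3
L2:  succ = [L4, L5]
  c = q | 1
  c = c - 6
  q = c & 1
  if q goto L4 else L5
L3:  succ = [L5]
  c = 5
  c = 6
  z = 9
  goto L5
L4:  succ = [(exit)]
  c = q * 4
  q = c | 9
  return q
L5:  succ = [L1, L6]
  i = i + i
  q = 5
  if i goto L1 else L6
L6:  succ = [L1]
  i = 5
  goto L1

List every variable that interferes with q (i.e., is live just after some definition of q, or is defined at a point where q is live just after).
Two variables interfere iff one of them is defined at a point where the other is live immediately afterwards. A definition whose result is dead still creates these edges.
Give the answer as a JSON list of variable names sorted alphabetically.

Answer: ["c", "i"]

Derivation:
Per-block:
  L0: def={q} ue=∅
  L1: def={c,i,q} ue=∅
  L2: def={c,q} ue={q}
  L3: def={c,z} ue=∅
  L4: def={c,q} ue={q}
  L5: def={i,q} ue={i}
  L6: def={i} ue=∅

Backward fixpoint:
  L0: in=∅ out=∅
  L1: in=∅ out={i,q}
  L2: in={i,q} out={i,q}
  L3: in={i} out={i}
  L4: in={q} out=∅
  L5: in={i} out=∅
  L6: in=∅ out=∅

Interfere edges:
  c: {i,q}
  i: {c,q,z}
  q: {c,i}
  z: {i}

N(q) = ["c", "i"]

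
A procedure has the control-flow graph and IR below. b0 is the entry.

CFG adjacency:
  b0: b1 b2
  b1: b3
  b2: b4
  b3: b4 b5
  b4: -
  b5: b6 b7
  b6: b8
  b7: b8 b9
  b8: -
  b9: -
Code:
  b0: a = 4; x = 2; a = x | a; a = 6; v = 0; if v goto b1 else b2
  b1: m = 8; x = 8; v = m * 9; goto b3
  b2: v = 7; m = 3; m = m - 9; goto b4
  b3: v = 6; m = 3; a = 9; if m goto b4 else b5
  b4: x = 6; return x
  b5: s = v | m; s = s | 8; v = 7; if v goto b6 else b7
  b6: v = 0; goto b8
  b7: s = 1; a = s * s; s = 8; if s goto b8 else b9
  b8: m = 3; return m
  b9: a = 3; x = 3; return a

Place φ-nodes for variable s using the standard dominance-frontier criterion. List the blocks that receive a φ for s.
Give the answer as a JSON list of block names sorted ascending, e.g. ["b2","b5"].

idom tree: b1←b0 b2←b0 b3←b1 b4←b0 b5←b3 b6←b5 b7←b5 b8←b5 b9←b7
Dom∩ at merges:
  b4: preds {b2,b3}: {b0,b2} ∩ {b0,b1,b3} = {b0}; idom=b0
  b8: preds {b6,b7}: {b0,b1,b3,b5,b6} ∩ {b0,b1,b3,b5,b7} = {b0,b1,b3,b5}; idom=b5

Frontier:
  join b4 pred b2: b2 stop@b0
  join b4 pred b3: b3→b1 stop@b0
  join b8 pred b6: b6 stop@b5
  join b8 pred b7: b7 stop@b5
  b0 → ∅
  b1 → {b4}
  b2 → {b4}
  b3 → {b4}
  b4 → ∅
  b5 → ∅
  b6 → {b8}
  b7 → {b8}
  b8 → ∅
  b9 → ∅

φ for s: defs {b5,b7}
  DF⁺ = {b8}

Answer: ["b8"]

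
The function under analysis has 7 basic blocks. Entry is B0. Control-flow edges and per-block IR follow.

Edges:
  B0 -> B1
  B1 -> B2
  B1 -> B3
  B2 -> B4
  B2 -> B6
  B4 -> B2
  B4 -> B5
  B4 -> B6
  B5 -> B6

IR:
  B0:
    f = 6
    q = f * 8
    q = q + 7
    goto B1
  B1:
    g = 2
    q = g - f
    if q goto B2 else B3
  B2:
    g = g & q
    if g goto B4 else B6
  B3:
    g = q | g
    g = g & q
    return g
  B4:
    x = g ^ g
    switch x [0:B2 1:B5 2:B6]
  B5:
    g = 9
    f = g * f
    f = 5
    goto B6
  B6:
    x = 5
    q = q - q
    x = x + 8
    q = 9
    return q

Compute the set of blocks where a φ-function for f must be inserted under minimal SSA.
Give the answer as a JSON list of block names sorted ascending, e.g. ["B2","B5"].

idom tree: B1←B0 B2←B1 B3←B1 B4←B2 B5←B4 B6←B2
Dom at joins:
  B2: preds {B1,B4}: {B0,B1} ∩ {B0,B1,B2,B4} = {B0,B1}; idom=B1
  B6: preds {B2,B4,B5}: {B0,B1,B2} ∩ {B0,B1,B2,B4} ∩ {B0,B1,B2,B4,B5} = {B0,B1,B2}; idom=B2

Frontier:
  join B2 pred B1: · stop@B1
  join B2 pred B4: B4→B2 stop@B1
  join B6 pred B2: · stop@B2
  join B6 pred B4: B4 stop@B2
  join B6 pred B5: B5→B4 stop@B2
  B0: DF=∅
  B1: DF=∅
  B2: DF={B2}
  B3: DF=∅
  B4: DF={B2,B6}
  B5: DF={B6}
  B6: DF=∅

φ for f: defs {B0,B5}
  DF⁺ = {B6}

Answer: ["B6"]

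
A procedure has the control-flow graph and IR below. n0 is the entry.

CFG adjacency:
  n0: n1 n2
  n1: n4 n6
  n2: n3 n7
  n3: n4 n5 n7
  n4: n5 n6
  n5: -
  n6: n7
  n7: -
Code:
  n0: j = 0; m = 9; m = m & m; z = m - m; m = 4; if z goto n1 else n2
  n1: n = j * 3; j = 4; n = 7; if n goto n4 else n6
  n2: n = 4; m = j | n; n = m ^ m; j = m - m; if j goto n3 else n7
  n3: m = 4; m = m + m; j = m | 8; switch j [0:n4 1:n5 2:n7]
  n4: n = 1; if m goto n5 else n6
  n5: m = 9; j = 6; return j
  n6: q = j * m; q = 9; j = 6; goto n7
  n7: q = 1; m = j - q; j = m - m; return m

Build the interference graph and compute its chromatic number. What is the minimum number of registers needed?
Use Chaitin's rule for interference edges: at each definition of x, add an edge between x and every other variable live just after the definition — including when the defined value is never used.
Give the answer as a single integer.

def/use:
  n0 def {j,m,z} use ∅
  n1 def {j,n} use {j}
  n2 def {j,m,n} use {j}
  n3 def {j,m} use ∅
  n4 def {n} use {m}
  n5 def {j,m} use ∅
  n6 def {j,q} use {j,m}
  n7 def {j,m,q} use {j}

Backward fixpoint:
  n0 li=∅ lo={j,m}
  n1 li={j,m} lo={j,m}
  n2 li={j} lo={j}
  n3 li=∅ lo={j,m}
  n4 li={j,m} lo={j,m}
  n5 li=∅ lo=∅
  n6 li={j,m} lo={j}
  n7 li={j} lo=∅

Interfere edges:
  j: {m,n,q,z}
  m: {j,n,z}
  n: {j,m}
  q: {j}
  z: {j,m}

Colouring:
  {j,m,n} pairwise interfere (3-clique) ⇒ χ ≥ 3
  assign j→R0 m→R1 n→R2 q→R1 z→R2 — no edge inside a register ⇒ χ ≤ 3
  χ = 3

Answer: 3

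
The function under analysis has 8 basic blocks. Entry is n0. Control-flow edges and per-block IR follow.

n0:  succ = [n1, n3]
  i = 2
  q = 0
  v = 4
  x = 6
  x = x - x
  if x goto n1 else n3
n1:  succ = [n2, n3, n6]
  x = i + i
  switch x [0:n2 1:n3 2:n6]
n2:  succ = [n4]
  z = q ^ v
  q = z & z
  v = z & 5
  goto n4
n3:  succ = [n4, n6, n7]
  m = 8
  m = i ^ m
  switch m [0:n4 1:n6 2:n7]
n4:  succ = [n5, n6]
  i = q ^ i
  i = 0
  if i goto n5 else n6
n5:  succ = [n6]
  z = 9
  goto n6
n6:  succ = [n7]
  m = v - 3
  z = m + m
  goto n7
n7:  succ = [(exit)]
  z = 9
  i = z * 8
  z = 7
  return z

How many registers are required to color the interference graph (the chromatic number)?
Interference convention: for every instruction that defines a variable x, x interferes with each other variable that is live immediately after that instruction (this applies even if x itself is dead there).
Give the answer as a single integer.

Answer: 4

Working:
def/use:
  n0 def {i,q,v,x} use ∅
  n1 def {x} use {i}
  n2 def {q,v,z} use {q,v}
  n3 def {m} use {i}
  n4 def {i} use {i,q}
  n5 def {z} use ∅
  n6 def {m,z} use {v}
  n7 def {i,z} use ∅

Live sets:
  n0 li=∅ lo={i,q,v}
  n1 li={i,q,v} lo={i,q,v}
  n2 li={i,q,v} lo={i,q,v}
  n3 li={i,q,v} lo={i,q,v}
  n4 li={i,q,v} lo={v}
  n5 li={v} lo={v}
  n6 li={v} lo=∅
  n7 li=∅ lo=∅

Conflict graph:
  i↔{m,q,v,x,z}
  m↔{i,q,v}
  q↔{i,m,v,x,z}
  v↔{i,m,q,x,z}
  x↔{i,q,v}
  z↔{i,q,v}

Chromatic number:
  lower bound: {i,m,q,v} mutually conflict ⇒ χ ≥ 4
  assign i→R0 m→R3 q→R1 v→R2 x→R3 z→R3 — no edge inside a register ⇒ χ ≤ 4
  χ = 4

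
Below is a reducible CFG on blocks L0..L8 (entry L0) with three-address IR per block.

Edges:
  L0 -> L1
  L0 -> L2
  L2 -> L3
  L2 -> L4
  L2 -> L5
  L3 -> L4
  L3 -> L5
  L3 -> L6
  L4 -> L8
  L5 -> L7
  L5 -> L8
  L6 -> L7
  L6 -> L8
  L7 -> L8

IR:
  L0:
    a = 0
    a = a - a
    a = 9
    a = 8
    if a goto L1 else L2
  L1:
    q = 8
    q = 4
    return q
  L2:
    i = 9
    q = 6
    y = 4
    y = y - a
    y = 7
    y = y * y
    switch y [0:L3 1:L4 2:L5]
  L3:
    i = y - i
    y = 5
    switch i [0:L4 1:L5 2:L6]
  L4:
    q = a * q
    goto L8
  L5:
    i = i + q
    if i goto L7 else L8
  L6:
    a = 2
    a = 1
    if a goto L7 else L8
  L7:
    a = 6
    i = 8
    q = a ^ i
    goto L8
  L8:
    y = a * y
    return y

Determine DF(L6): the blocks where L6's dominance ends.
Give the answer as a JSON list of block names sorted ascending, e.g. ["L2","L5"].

Answer: ["L7", "L8"]

Analysis:
idom tree: L1←L0 L2←L0 L3←L2 L4←L2 L5←L2 L6←L3 L7←L2 L8←L2
Dom∩ at merges:
  L4: preds {L2,L3}: {L0,L2} ∩ {L0,L2,L3} = {L0,L2}; idom=L2
  L5: preds {L2,L3}: {L0,L2} ∩ {L0,L2,L3} = {L0,L2}; idom=L2
  L7: preds {L5,L6}: {L0,L2,L5} ∩ {L0,L2,L3,L6} = {L0,L2}; idom=L2
  L8: preds {L4,L5,L6,L7}: {L0,L2,L4} ∩ {L0,L2,L5} ∩ {L0,L2,L3,L6} ∩ {L0,L2,L7} = {L0,L2}; idom=L2

DF derivation:
  join L4 pred L2: · stop@L2
  join L4 pred L3: L3 stop@L2
  join L5 pred L2: · stop@L2
  join L5 pred L3: L3 stop@L2
  join L7 pred L5: L5 stop@L2
  join L7 pred L6: L6→L3 stop@L2
  join L8 pred L4: L4 stop@L2
  join L8 pred L5: L5 stop@L2
  join L8 pred L6: L6→L3 stop@L2
  join L8 pred L7: L7 stop@L2
  DF(L0)=∅
  DF(L1)=∅
  DF(L2)=∅
  DF(L3)={L4,L5,L7,L8}
  DF(L4)={L8}
  DF(L5)={L7,L8}
  DF(L6)={L7,L8}
  DF(L7)={L8}
  DF(L8)=∅

DF(L6) = ["L7", "L8"]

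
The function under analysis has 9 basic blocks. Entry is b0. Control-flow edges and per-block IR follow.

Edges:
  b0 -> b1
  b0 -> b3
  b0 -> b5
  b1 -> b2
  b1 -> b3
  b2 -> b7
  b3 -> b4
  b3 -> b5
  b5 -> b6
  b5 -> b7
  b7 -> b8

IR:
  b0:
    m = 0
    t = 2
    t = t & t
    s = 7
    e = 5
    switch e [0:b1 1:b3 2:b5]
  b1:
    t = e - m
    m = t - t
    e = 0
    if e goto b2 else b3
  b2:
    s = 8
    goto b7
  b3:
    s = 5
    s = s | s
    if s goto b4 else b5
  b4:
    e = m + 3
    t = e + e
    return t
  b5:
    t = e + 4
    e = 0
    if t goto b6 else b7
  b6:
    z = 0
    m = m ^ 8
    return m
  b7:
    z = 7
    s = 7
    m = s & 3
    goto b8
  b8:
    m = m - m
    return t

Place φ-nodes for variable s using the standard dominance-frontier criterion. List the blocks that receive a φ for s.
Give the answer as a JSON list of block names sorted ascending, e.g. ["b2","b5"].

idom tree: b1←b0 b2←b1 b3←b0 b4←b3 b5←b0 b6←b5 b7←b0 b8←b7
Dom at joins:
  b3: preds {b0,b1}: {b0} ∩ {b0,b1} = {b0}; idom=b0
  b5: preds {b0,b3}: {b0} ∩ {b0,b3} = {b0}; idom=b0
  b7: preds {b2,b5}: {b0,b1,b2} ∩ {b0,b5} = {b0}; idom=b0

DF derivation:
  b3←b0: walk · to b0
  b3←b1: walk b1 to b0
  b5←b0: walk · to b0
  b5←b3: walk b3 to b0
  b7←b2: walk b2→b1 to b0
  b7←b5: walk b5 to b0
  DF(b0)=∅
  DF(b1)={b3,b7}
  DF(b2)={b7}
  DF(b3)={b5}
  DF(b4)=∅
  DF(b5)={b7}
  DF(b6)=∅
  DF(b7)=∅
  DF(b8)=∅

φ for s: defs {b0,b2,b3,b7}
  DF⁺ = {b5,b7}

Answer: ["b5", "b7"]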